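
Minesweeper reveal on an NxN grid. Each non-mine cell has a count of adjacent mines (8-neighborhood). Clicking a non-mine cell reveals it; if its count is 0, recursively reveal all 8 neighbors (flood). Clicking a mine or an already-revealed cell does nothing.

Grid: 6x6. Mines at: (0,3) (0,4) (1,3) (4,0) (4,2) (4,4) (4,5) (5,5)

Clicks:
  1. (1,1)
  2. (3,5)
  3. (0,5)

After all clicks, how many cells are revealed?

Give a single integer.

Click 1 (1,1) count=0: revealed 12 new [(0,0) (0,1) (0,2) (1,0) (1,1) (1,2) (2,0) (2,1) (2,2) (3,0) (3,1) (3,2)] -> total=12
Click 2 (3,5) count=2: revealed 1 new [(3,5)] -> total=13
Click 3 (0,5) count=1: revealed 1 new [(0,5)] -> total=14

Answer: 14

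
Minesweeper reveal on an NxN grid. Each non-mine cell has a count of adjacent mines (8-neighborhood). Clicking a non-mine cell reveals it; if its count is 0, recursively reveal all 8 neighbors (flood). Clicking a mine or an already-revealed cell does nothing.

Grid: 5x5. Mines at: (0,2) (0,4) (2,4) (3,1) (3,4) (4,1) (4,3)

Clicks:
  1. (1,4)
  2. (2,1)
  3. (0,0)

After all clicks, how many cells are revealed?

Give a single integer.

Click 1 (1,4) count=2: revealed 1 new [(1,4)] -> total=1
Click 2 (2,1) count=1: revealed 1 new [(2,1)] -> total=2
Click 3 (0,0) count=0: revealed 5 new [(0,0) (0,1) (1,0) (1,1) (2,0)] -> total=7

Answer: 7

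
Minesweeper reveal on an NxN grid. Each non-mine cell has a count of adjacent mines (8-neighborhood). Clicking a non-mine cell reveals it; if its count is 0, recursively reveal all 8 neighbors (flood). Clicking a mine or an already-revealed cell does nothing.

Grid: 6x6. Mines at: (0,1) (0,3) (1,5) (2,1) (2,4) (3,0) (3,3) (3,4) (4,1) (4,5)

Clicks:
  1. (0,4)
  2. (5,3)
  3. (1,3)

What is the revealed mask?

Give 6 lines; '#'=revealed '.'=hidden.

Click 1 (0,4) count=2: revealed 1 new [(0,4)] -> total=1
Click 2 (5,3) count=0: revealed 6 new [(4,2) (4,3) (4,4) (5,2) (5,3) (5,4)] -> total=7
Click 3 (1,3) count=2: revealed 1 new [(1,3)] -> total=8

Answer: ....#.
...#..
......
......
..###.
..###.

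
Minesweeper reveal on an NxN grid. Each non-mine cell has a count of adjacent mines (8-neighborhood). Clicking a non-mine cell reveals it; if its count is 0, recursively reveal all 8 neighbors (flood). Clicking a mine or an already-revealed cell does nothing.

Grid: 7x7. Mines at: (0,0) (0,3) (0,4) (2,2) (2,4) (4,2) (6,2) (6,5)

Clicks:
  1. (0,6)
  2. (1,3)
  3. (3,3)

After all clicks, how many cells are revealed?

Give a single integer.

Answer: 19

Derivation:
Click 1 (0,6) count=0: revealed 18 new [(0,5) (0,6) (1,5) (1,6) (2,5) (2,6) (3,3) (3,4) (3,5) (3,6) (4,3) (4,4) (4,5) (4,6) (5,3) (5,4) (5,5) (5,6)] -> total=18
Click 2 (1,3) count=4: revealed 1 new [(1,3)] -> total=19
Click 3 (3,3) count=3: revealed 0 new [(none)] -> total=19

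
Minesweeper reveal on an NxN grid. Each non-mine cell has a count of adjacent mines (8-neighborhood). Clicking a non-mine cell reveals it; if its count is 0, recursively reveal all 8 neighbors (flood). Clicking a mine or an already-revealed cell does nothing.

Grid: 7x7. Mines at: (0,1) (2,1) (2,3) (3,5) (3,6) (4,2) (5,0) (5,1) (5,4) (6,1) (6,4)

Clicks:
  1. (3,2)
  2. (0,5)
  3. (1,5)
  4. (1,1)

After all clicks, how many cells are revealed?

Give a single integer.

Click 1 (3,2) count=3: revealed 1 new [(3,2)] -> total=1
Click 2 (0,5) count=0: revealed 13 new [(0,2) (0,3) (0,4) (0,5) (0,6) (1,2) (1,3) (1,4) (1,5) (1,6) (2,4) (2,5) (2,6)] -> total=14
Click 3 (1,5) count=0: revealed 0 new [(none)] -> total=14
Click 4 (1,1) count=2: revealed 1 new [(1,1)] -> total=15

Answer: 15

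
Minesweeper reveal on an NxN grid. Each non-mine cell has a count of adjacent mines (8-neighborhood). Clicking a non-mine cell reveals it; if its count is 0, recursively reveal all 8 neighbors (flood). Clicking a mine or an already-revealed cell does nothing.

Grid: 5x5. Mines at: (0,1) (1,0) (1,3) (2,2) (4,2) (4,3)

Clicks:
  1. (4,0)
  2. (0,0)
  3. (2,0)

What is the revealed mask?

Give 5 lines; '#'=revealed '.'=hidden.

Answer: #....
.....
##...
##...
##...

Derivation:
Click 1 (4,0) count=0: revealed 6 new [(2,0) (2,1) (3,0) (3,1) (4,0) (4,1)] -> total=6
Click 2 (0,0) count=2: revealed 1 new [(0,0)] -> total=7
Click 3 (2,0) count=1: revealed 0 new [(none)] -> total=7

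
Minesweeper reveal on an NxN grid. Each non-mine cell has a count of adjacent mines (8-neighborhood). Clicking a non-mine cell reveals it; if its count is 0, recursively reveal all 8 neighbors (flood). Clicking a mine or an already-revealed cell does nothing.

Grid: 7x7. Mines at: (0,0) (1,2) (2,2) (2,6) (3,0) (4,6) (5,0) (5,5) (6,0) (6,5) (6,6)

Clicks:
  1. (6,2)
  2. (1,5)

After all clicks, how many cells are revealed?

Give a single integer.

Answer: 29

Derivation:
Click 1 (6,2) count=0: revealed 29 new [(0,3) (0,4) (0,5) (0,6) (1,3) (1,4) (1,5) (1,6) (2,3) (2,4) (2,5) (3,1) (3,2) (3,3) (3,4) (3,5) (4,1) (4,2) (4,3) (4,4) (4,5) (5,1) (5,2) (5,3) (5,4) (6,1) (6,2) (6,3) (6,4)] -> total=29
Click 2 (1,5) count=1: revealed 0 new [(none)] -> total=29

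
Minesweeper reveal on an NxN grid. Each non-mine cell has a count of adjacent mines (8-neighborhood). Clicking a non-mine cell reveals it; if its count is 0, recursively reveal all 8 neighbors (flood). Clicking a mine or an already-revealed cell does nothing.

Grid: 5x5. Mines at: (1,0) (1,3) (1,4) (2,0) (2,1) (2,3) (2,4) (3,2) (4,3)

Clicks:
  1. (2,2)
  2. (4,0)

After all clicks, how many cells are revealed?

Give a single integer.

Click 1 (2,2) count=4: revealed 1 new [(2,2)] -> total=1
Click 2 (4,0) count=0: revealed 4 new [(3,0) (3,1) (4,0) (4,1)] -> total=5

Answer: 5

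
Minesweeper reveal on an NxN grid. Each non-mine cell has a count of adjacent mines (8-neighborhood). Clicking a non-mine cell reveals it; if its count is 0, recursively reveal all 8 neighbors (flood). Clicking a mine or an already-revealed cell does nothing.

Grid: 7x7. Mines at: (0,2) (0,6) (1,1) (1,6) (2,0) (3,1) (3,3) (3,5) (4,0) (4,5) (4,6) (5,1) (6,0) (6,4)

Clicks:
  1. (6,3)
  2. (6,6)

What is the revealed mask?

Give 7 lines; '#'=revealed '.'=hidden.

Click 1 (6,3) count=1: revealed 1 new [(6,3)] -> total=1
Click 2 (6,6) count=0: revealed 4 new [(5,5) (5,6) (6,5) (6,6)] -> total=5

Answer: .......
.......
.......
.......
.......
.....##
...#.##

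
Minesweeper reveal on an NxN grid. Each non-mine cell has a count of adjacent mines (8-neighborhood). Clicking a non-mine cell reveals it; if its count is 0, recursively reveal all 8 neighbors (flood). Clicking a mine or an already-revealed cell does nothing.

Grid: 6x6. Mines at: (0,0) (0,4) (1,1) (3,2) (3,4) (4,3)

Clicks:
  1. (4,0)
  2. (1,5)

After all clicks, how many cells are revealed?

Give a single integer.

Click 1 (4,0) count=0: revealed 10 new [(2,0) (2,1) (3,0) (3,1) (4,0) (4,1) (4,2) (5,0) (5,1) (5,2)] -> total=10
Click 2 (1,5) count=1: revealed 1 new [(1,5)] -> total=11

Answer: 11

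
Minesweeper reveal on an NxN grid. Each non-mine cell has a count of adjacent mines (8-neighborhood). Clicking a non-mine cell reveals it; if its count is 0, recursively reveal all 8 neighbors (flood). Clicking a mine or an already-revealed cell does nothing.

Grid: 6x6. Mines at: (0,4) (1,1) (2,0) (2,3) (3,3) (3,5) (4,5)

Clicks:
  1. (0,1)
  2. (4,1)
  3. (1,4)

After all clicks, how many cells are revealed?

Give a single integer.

Click 1 (0,1) count=1: revealed 1 new [(0,1)] -> total=1
Click 2 (4,1) count=0: revealed 13 new [(3,0) (3,1) (3,2) (4,0) (4,1) (4,2) (4,3) (4,4) (5,0) (5,1) (5,2) (5,3) (5,4)] -> total=14
Click 3 (1,4) count=2: revealed 1 new [(1,4)] -> total=15

Answer: 15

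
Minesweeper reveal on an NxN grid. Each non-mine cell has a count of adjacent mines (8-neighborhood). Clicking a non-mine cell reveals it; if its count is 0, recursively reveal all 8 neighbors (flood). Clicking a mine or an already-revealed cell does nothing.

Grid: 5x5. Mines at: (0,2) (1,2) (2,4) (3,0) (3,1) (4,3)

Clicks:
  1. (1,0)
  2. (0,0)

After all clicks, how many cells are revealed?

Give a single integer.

Answer: 6

Derivation:
Click 1 (1,0) count=0: revealed 6 new [(0,0) (0,1) (1,0) (1,1) (2,0) (2,1)] -> total=6
Click 2 (0,0) count=0: revealed 0 new [(none)] -> total=6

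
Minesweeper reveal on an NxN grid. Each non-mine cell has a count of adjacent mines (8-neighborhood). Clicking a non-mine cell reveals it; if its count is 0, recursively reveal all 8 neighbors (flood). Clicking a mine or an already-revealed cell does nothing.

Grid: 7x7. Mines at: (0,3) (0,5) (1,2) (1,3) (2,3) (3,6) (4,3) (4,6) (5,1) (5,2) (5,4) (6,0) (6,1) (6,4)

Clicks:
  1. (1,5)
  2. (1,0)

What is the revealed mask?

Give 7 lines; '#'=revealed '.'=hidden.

Answer: ##.....
##...#.
###....
###....
###....
.......
.......

Derivation:
Click 1 (1,5) count=1: revealed 1 new [(1,5)] -> total=1
Click 2 (1,0) count=0: revealed 13 new [(0,0) (0,1) (1,0) (1,1) (2,0) (2,1) (2,2) (3,0) (3,1) (3,2) (4,0) (4,1) (4,2)] -> total=14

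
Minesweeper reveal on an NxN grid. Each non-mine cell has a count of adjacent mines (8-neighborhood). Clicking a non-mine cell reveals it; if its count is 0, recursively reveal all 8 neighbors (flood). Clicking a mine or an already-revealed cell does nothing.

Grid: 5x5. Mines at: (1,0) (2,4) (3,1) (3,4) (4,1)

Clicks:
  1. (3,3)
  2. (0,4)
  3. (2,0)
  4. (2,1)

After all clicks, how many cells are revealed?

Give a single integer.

Click 1 (3,3) count=2: revealed 1 new [(3,3)] -> total=1
Click 2 (0,4) count=0: revealed 11 new [(0,1) (0,2) (0,3) (0,4) (1,1) (1,2) (1,3) (1,4) (2,1) (2,2) (2,3)] -> total=12
Click 3 (2,0) count=2: revealed 1 new [(2,0)] -> total=13
Click 4 (2,1) count=2: revealed 0 new [(none)] -> total=13

Answer: 13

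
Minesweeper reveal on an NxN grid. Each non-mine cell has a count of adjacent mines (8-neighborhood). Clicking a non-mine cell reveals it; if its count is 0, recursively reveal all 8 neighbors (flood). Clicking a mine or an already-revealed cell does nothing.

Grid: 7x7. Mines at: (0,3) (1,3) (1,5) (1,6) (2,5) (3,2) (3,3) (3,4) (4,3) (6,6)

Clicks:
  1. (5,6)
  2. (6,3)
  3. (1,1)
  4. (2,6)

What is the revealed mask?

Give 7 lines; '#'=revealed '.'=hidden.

Click 1 (5,6) count=1: revealed 1 new [(5,6)] -> total=1
Click 2 (6,3) count=0: revealed 26 new [(0,0) (0,1) (0,2) (1,0) (1,1) (1,2) (2,0) (2,1) (2,2) (3,0) (3,1) (4,0) (4,1) (4,2) (5,0) (5,1) (5,2) (5,3) (5,4) (5,5) (6,0) (6,1) (6,2) (6,3) (6,4) (6,5)] -> total=27
Click 3 (1,1) count=0: revealed 0 new [(none)] -> total=27
Click 4 (2,6) count=3: revealed 1 new [(2,6)] -> total=28

Answer: ###....
###....
###...#
##.....
###....
#######
######.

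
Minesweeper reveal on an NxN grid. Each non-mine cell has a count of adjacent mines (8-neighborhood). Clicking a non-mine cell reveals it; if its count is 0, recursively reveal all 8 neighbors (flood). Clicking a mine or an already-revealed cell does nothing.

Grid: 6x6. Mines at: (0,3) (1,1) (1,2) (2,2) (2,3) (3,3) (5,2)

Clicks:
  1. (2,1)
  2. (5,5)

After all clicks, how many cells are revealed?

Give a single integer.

Click 1 (2,1) count=3: revealed 1 new [(2,1)] -> total=1
Click 2 (5,5) count=0: revealed 14 new [(0,4) (0,5) (1,4) (1,5) (2,4) (2,5) (3,4) (3,5) (4,3) (4,4) (4,5) (5,3) (5,4) (5,5)] -> total=15

Answer: 15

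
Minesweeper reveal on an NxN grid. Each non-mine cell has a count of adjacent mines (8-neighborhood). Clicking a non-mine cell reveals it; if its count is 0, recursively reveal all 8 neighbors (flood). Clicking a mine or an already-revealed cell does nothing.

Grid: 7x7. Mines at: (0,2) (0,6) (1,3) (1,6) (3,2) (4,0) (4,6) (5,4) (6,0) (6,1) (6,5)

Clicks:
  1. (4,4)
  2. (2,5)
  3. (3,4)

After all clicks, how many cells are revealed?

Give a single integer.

Click 1 (4,4) count=1: revealed 1 new [(4,4)] -> total=1
Click 2 (2,5) count=1: revealed 1 new [(2,5)] -> total=2
Click 3 (3,4) count=0: revealed 7 new [(2,3) (2,4) (3,3) (3,4) (3,5) (4,3) (4,5)] -> total=9

Answer: 9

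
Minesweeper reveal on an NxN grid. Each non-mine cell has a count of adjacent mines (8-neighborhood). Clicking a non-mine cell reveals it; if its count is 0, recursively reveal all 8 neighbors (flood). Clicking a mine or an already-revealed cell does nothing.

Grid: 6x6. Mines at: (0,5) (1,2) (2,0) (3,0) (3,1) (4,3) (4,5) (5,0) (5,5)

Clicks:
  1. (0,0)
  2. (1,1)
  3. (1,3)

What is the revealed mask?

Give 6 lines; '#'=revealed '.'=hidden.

Answer: ##....
##.#..
......
......
......
......

Derivation:
Click 1 (0,0) count=0: revealed 4 new [(0,0) (0,1) (1,0) (1,1)] -> total=4
Click 2 (1,1) count=2: revealed 0 new [(none)] -> total=4
Click 3 (1,3) count=1: revealed 1 new [(1,3)] -> total=5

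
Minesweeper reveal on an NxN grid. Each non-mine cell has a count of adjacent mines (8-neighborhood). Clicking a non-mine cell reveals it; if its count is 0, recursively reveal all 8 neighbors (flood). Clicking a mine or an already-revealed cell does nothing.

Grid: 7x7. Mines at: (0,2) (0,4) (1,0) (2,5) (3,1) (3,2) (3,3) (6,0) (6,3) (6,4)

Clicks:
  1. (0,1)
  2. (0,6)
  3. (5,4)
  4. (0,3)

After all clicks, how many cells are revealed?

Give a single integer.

Click 1 (0,1) count=2: revealed 1 new [(0,1)] -> total=1
Click 2 (0,6) count=0: revealed 4 new [(0,5) (0,6) (1,5) (1,6)] -> total=5
Click 3 (5,4) count=2: revealed 1 new [(5,4)] -> total=6
Click 4 (0,3) count=2: revealed 1 new [(0,3)] -> total=7

Answer: 7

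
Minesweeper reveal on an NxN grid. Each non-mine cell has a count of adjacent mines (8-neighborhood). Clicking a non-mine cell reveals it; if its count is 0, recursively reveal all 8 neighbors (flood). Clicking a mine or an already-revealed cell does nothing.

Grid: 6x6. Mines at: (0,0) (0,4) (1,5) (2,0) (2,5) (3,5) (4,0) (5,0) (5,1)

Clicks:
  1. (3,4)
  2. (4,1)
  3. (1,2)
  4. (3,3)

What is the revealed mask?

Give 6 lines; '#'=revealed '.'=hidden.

Answer: .###..
.####.
.####.
.####.
.#####
..####

Derivation:
Click 1 (3,4) count=2: revealed 1 new [(3,4)] -> total=1
Click 2 (4,1) count=3: revealed 1 new [(4,1)] -> total=2
Click 3 (1,2) count=0: revealed 22 new [(0,1) (0,2) (0,3) (1,1) (1,2) (1,3) (1,4) (2,1) (2,2) (2,3) (2,4) (3,1) (3,2) (3,3) (4,2) (4,3) (4,4) (4,5) (5,2) (5,3) (5,4) (5,5)] -> total=24
Click 4 (3,3) count=0: revealed 0 new [(none)] -> total=24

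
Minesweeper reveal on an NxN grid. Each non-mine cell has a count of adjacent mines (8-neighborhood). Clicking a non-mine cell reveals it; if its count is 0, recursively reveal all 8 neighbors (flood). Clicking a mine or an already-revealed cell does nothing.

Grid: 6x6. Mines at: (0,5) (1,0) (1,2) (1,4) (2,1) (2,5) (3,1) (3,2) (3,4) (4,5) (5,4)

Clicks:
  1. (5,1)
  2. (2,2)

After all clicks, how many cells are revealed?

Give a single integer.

Answer: 9

Derivation:
Click 1 (5,1) count=0: revealed 8 new [(4,0) (4,1) (4,2) (4,3) (5,0) (5,1) (5,2) (5,3)] -> total=8
Click 2 (2,2) count=4: revealed 1 new [(2,2)] -> total=9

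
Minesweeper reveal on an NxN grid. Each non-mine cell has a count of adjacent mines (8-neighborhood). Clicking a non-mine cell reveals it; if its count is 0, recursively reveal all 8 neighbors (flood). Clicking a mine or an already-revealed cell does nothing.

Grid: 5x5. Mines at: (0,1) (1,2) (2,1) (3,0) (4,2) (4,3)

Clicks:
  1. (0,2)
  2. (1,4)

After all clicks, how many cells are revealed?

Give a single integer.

Click 1 (0,2) count=2: revealed 1 new [(0,2)] -> total=1
Click 2 (1,4) count=0: revealed 8 new [(0,3) (0,4) (1,3) (1,4) (2,3) (2,4) (3,3) (3,4)] -> total=9

Answer: 9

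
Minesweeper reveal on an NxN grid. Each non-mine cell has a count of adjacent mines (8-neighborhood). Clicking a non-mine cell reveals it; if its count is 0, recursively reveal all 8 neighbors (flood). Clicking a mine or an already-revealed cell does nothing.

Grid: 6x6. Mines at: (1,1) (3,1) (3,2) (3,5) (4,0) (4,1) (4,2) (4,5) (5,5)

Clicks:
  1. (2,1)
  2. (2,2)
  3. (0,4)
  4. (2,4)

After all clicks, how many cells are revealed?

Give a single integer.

Answer: 13

Derivation:
Click 1 (2,1) count=3: revealed 1 new [(2,1)] -> total=1
Click 2 (2,2) count=3: revealed 1 new [(2,2)] -> total=2
Click 3 (0,4) count=0: revealed 11 new [(0,2) (0,3) (0,4) (0,5) (1,2) (1,3) (1,4) (1,5) (2,3) (2,4) (2,5)] -> total=13
Click 4 (2,4) count=1: revealed 0 new [(none)] -> total=13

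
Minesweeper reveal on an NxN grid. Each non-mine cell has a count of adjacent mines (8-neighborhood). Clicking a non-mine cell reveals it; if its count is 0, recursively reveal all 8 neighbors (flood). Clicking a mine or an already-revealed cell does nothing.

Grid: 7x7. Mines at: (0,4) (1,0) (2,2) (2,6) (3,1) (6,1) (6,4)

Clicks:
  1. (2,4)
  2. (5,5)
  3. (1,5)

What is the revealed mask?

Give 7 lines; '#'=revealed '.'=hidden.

Click 1 (2,4) count=0: revealed 23 new [(1,3) (1,4) (1,5) (2,3) (2,4) (2,5) (3,2) (3,3) (3,4) (3,5) (3,6) (4,2) (4,3) (4,4) (4,5) (4,6) (5,2) (5,3) (5,4) (5,5) (5,6) (6,5) (6,6)] -> total=23
Click 2 (5,5) count=1: revealed 0 new [(none)] -> total=23
Click 3 (1,5) count=2: revealed 0 new [(none)] -> total=23

Answer: .......
...###.
...###.
..#####
..#####
..#####
.....##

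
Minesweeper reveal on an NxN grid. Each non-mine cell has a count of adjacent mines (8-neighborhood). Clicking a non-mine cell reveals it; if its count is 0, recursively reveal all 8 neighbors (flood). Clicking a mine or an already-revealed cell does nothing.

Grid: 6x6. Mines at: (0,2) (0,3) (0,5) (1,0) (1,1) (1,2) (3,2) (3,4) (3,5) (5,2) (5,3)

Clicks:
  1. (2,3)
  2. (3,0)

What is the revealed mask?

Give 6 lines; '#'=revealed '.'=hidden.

Click 1 (2,3) count=3: revealed 1 new [(2,3)] -> total=1
Click 2 (3,0) count=0: revealed 8 new [(2,0) (2,1) (3,0) (3,1) (4,0) (4,1) (5,0) (5,1)] -> total=9

Answer: ......
......
##.#..
##....
##....
##....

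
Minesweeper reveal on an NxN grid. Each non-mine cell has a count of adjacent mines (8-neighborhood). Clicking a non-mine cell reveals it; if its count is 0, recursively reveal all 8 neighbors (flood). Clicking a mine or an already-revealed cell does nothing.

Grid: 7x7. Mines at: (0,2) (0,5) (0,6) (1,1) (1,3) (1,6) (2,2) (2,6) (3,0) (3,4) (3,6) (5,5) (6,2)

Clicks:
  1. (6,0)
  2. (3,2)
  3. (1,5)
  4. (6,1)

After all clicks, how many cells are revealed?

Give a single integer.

Answer: 8

Derivation:
Click 1 (6,0) count=0: revealed 6 new [(4,0) (4,1) (5,0) (5,1) (6,0) (6,1)] -> total=6
Click 2 (3,2) count=1: revealed 1 new [(3,2)] -> total=7
Click 3 (1,5) count=4: revealed 1 new [(1,5)] -> total=8
Click 4 (6,1) count=1: revealed 0 new [(none)] -> total=8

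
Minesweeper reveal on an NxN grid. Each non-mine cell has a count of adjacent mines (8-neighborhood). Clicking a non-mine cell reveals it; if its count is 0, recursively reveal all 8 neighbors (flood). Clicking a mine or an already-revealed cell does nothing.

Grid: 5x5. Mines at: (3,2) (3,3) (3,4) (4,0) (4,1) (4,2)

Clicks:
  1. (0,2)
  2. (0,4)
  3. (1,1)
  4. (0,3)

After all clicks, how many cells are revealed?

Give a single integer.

Click 1 (0,2) count=0: revealed 17 new [(0,0) (0,1) (0,2) (0,3) (0,4) (1,0) (1,1) (1,2) (1,3) (1,4) (2,0) (2,1) (2,2) (2,3) (2,4) (3,0) (3,1)] -> total=17
Click 2 (0,4) count=0: revealed 0 new [(none)] -> total=17
Click 3 (1,1) count=0: revealed 0 new [(none)] -> total=17
Click 4 (0,3) count=0: revealed 0 new [(none)] -> total=17

Answer: 17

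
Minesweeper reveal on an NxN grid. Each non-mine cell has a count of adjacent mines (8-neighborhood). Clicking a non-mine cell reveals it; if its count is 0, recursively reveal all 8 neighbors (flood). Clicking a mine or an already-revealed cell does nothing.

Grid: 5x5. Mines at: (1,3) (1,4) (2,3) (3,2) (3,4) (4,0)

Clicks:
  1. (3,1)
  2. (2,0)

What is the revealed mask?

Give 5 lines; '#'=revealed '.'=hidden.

Click 1 (3,1) count=2: revealed 1 new [(3,1)] -> total=1
Click 2 (2,0) count=0: revealed 10 new [(0,0) (0,1) (0,2) (1,0) (1,1) (1,2) (2,0) (2,1) (2,2) (3,0)] -> total=11

Answer: ###..
###..
###..
##...
.....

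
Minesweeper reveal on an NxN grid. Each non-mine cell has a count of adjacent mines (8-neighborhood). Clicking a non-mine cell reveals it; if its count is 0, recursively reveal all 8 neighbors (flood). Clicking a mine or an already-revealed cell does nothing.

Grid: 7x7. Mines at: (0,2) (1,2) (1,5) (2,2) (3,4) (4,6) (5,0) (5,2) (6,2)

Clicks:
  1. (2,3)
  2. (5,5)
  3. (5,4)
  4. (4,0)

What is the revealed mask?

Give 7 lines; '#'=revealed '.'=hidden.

Answer: .......
.......
...#...
.......
#..###.
...####
...####

Derivation:
Click 1 (2,3) count=3: revealed 1 new [(2,3)] -> total=1
Click 2 (5,5) count=1: revealed 1 new [(5,5)] -> total=2
Click 3 (5,4) count=0: revealed 10 new [(4,3) (4,4) (4,5) (5,3) (5,4) (5,6) (6,3) (6,4) (6,5) (6,6)] -> total=12
Click 4 (4,0) count=1: revealed 1 new [(4,0)] -> total=13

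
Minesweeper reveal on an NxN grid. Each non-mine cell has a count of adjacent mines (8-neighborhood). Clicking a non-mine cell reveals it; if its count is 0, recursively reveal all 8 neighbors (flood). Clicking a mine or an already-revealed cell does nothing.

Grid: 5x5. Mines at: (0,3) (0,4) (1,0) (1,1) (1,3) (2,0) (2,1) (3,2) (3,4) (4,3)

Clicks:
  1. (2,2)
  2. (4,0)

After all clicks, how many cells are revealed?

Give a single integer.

Click 1 (2,2) count=4: revealed 1 new [(2,2)] -> total=1
Click 2 (4,0) count=0: revealed 4 new [(3,0) (3,1) (4,0) (4,1)] -> total=5

Answer: 5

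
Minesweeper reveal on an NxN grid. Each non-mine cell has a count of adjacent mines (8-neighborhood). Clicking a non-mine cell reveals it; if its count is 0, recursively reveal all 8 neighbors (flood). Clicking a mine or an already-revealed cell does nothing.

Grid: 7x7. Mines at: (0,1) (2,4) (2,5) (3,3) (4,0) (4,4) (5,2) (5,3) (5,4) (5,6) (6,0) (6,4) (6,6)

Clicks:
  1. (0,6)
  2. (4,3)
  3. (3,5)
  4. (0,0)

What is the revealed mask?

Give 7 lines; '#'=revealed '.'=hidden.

Click 1 (0,6) count=0: revealed 10 new [(0,2) (0,3) (0,4) (0,5) (0,6) (1,2) (1,3) (1,4) (1,5) (1,6)] -> total=10
Click 2 (4,3) count=5: revealed 1 new [(4,3)] -> total=11
Click 3 (3,5) count=3: revealed 1 new [(3,5)] -> total=12
Click 4 (0,0) count=1: revealed 1 new [(0,0)] -> total=13

Answer: #.#####
..#####
.......
.....#.
...#...
.......
.......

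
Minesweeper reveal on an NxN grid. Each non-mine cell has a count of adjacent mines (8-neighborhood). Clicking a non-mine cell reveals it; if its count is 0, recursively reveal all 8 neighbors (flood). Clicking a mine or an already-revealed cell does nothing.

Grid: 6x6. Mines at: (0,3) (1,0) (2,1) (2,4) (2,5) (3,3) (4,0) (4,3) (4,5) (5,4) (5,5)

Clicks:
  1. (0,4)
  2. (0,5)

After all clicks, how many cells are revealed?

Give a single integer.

Answer: 4

Derivation:
Click 1 (0,4) count=1: revealed 1 new [(0,4)] -> total=1
Click 2 (0,5) count=0: revealed 3 new [(0,5) (1,4) (1,5)] -> total=4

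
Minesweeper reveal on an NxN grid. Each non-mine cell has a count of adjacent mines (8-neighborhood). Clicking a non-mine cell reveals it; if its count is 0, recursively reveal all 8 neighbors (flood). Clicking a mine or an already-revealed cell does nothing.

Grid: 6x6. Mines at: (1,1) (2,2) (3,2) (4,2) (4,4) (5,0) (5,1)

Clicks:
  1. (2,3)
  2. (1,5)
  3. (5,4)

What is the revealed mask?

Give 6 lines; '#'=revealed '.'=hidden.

Answer: ..####
..####
...###
...###
......
....#.

Derivation:
Click 1 (2,3) count=2: revealed 1 new [(2,3)] -> total=1
Click 2 (1,5) count=0: revealed 13 new [(0,2) (0,3) (0,4) (0,5) (1,2) (1,3) (1,4) (1,5) (2,4) (2,5) (3,3) (3,4) (3,5)] -> total=14
Click 3 (5,4) count=1: revealed 1 new [(5,4)] -> total=15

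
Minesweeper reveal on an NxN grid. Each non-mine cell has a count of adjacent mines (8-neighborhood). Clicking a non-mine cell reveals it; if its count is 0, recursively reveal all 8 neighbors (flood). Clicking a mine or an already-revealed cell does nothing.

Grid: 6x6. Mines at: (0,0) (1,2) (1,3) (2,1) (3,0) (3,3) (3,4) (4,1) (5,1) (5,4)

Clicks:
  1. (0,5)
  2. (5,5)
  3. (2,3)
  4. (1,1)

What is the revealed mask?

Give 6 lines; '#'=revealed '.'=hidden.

Answer: ....##
.#..##
...###
......
......
.....#

Derivation:
Click 1 (0,5) count=0: revealed 6 new [(0,4) (0,5) (1,4) (1,5) (2,4) (2,5)] -> total=6
Click 2 (5,5) count=1: revealed 1 new [(5,5)] -> total=7
Click 3 (2,3) count=4: revealed 1 new [(2,3)] -> total=8
Click 4 (1,1) count=3: revealed 1 new [(1,1)] -> total=9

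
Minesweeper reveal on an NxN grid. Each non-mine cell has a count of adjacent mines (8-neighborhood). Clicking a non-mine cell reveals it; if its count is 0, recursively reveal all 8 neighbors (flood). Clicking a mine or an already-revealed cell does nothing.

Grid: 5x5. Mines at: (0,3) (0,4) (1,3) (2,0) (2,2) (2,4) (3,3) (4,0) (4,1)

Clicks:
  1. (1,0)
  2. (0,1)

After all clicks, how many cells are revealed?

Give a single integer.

Answer: 6

Derivation:
Click 1 (1,0) count=1: revealed 1 new [(1,0)] -> total=1
Click 2 (0,1) count=0: revealed 5 new [(0,0) (0,1) (0,2) (1,1) (1,2)] -> total=6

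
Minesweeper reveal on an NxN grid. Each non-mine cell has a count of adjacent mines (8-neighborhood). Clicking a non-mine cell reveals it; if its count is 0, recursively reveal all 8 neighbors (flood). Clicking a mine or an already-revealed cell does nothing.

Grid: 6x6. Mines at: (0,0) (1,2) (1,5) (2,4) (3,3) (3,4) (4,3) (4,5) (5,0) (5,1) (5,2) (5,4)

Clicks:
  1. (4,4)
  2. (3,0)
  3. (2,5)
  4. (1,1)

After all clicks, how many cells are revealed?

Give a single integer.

Click 1 (4,4) count=5: revealed 1 new [(4,4)] -> total=1
Click 2 (3,0) count=0: revealed 11 new [(1,0) (1,1) (2,0) (2,1) (2,2) (3,0) (3,1) (3,2) (4,0) (4,1) (4,2)] -> total=12
Click 3 (2,5) count=3: revealed 1 new [(2,5)] -> total=13
Click 4 (1,1) count=2: revealed 0 new [(none)] -> total=13

Answer: 13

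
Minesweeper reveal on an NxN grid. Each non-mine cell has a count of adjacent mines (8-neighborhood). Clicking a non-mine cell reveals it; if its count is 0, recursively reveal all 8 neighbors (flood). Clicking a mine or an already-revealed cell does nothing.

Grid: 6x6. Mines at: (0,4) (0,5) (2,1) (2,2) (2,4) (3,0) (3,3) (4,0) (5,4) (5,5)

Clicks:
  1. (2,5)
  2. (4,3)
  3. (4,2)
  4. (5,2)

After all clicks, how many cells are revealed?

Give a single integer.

Click 1 (2,5) count=1: revealed 1 new [(2,5)] -> total=1
Click 2 (4,3) count=2: revealed 1 new [(4,3)] -> total=2
Click 3 (4,2) count=1: revealed 1 new [(4,2)] -> total=3
Click 4 (5,2) count=0: revealed 4 new [(4,1) (5,1) (5,2) (5,3)] -> total=7

Answer: 7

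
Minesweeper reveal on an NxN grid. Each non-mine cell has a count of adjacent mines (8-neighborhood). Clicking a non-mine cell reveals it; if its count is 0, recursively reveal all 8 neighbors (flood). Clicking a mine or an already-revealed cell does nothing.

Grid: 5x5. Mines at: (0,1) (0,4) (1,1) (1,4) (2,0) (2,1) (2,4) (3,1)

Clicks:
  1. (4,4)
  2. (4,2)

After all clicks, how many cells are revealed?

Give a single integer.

Answer: 6

Derivation:
Click 1 (4,4) count=0: revealed 6 new [(3,2) (3,3) (3,4) (4,2) (4,3) (4,4)] -> total=6
Click 2 (4,2) count=1: revealed 0 new [(none)] -> total=6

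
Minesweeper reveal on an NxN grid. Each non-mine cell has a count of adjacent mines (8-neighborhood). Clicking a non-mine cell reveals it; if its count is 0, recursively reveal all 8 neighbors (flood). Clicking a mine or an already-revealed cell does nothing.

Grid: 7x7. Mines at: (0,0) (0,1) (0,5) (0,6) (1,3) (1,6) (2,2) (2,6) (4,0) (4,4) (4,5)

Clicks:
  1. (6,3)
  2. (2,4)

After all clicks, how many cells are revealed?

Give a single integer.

Answer: 21

Derivation:
Click 1 (6,3) count=0: revealed 20 new [(3,1) (3,2) (3,3) (4,1) (4,2) (4,3) (5,0) (5,1) (5,2) (5,3) (5,4) (5,5) (5,6) (6,0) (6,1) (6,2) (6,3) (6,4) (6,5) (6,6)] -> total=20
Click 2 (2,4) count=1: revealed 1 new [(2,4)] -> total=21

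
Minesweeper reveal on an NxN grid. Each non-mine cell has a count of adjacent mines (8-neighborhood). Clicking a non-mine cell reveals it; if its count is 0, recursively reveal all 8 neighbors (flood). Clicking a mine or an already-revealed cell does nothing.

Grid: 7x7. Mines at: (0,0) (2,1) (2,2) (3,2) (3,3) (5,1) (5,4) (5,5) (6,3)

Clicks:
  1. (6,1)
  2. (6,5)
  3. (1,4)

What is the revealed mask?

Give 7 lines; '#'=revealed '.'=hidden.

Click 1 (6,1) count=1: revealed 1 new [(6,1)] -> total=1
Click 2 (6,5) count=2: revealed 1 new [(6,5)] -> total=2
Click 3 (1,4) count=0: revealed 22 new [(0,1) (0,2) (0,3) (0,4) (0,5) (0,6) (1,1) (1,2) (1,3) (1,4) (1,5) (1,6) (2,3) (2,4) (2,5) (2,6) (3,4) (3,5) (3,6) (4,4) (4,5) (4,6)] -> total=24

Answer: .######
.######
...####
....###
....###
.......
.#...#.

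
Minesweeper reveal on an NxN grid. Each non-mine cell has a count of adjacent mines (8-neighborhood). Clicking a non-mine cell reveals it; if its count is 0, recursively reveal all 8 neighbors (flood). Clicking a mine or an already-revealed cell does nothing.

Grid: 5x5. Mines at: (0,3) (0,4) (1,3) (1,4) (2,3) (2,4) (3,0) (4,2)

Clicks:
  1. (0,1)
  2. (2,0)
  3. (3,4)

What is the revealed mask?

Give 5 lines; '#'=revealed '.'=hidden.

Click 1 (0,1) count=0: revealed 9 new [(0,0) (0,1) (0,2) (1,0) (1,1) (1,2) (2,0) (2,1) (2,2)] -> total=9
Click 2 (2,0) count=1: revealed 0 new [(none)] -> total=9
Click 3 (3,4) count=2: revealed 1 new [(3,4)] -> total=10

Answer: ###..
###..
###..
....#
.....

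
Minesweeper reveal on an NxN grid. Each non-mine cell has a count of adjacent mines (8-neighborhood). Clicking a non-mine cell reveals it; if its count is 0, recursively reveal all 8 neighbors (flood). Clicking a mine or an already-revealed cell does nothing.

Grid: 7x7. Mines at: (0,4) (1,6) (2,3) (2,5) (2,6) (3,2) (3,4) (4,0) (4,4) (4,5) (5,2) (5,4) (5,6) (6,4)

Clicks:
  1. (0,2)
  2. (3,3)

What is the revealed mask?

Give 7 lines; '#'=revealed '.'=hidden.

Answer: ####...
####...
###....
##.#...
.......
.......
.......

Derivation:
Click 1 (0,2) count=0: revealed 13 new [(0,0) (0,1) (0,2) (0,3) (1,0) (1,1) (1,2) (1,3) (2,0) (2,1) (2,2) (3,0) (3,1)] -> total=13
Click 2 (3,3) count=4: revealed 1 new [(3,3)] -> total=14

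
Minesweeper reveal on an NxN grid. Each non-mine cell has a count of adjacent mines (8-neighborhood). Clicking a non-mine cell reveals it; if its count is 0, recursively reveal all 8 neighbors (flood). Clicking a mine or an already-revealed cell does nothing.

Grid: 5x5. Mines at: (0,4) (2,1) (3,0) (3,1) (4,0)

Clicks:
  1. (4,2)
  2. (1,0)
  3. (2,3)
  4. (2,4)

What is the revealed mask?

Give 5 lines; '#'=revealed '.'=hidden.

Answer: .....
#.###
..###
..###
..###

Derivation:
Click 1 (4,2) count=1: revealed 1 new [(4,2)] -> total=1
Click 2 (1,0) count=1: revealed 1 new [(1,0)] -> total=2
Click 3 (2,3) count=0: revealed 11 new [(1,2) (1,3) (1,4) (2,2) (2,3) (2,4) (3,2) (3,3) (3,4) (4,3) (4,4)] -> total=13
Click 4 (2,4) count=0: revealed 0 new [(none)] -> total=13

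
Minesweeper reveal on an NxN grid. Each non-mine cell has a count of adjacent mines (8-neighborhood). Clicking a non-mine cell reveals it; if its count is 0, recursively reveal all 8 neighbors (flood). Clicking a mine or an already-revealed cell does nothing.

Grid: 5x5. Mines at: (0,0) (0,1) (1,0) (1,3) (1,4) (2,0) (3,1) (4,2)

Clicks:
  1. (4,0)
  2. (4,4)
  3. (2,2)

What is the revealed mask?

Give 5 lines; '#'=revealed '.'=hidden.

Answer: .....
.....
..###
...##
#..##

Derivation:
Click 1 (4,0) count=1: revealed 1 new [(4,0)] -> total=1
Click 2 (4,4) count=0: revealed 6 new [(2,3) (2,4) (3,3) (3,4) (4,3) (4,4)] -> total=7
Click 3 (2,2) count=2: revealed 1 new [(2,2)] -> total=8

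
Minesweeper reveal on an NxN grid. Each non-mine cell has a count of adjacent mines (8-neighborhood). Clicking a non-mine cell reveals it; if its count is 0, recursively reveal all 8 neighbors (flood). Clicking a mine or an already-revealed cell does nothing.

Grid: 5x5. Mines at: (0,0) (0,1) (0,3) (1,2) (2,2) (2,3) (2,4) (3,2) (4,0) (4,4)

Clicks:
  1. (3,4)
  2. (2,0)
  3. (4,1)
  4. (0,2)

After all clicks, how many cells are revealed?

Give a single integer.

Click 1 (3,4) count=3: revealed 1 new [(3,4)] -> total=1
Click 2 (2,0) count=0: revealed 6 new [(1,0) (1,1) (2,0) (2,1) (3,0) (3,1)] -> total=7
Click 3 (4,1) count=2: revealed 1 new [(4,1)] -> total=8
Click 4 (0,2) count=3: revealed 1 new [(0,2)] -> total=9

Answer: 9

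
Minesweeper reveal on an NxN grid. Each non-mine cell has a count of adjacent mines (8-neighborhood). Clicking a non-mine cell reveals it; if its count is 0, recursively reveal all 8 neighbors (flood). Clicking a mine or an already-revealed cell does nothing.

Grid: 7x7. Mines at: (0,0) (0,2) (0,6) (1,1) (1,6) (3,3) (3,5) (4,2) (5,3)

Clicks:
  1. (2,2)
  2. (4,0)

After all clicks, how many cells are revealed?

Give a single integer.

Click 1 (2,2) count=2: revealed 1 new [(2,2)] -> total=1
Click 2 (4,0) count=0: revealed 12 new [(2,0) (2,1) (3,0) (3,1) (4,0) (4,1) (5,0) (5,1) (5,2) (6,0) (6,1) (6,2)] -> total=13

Answer: 13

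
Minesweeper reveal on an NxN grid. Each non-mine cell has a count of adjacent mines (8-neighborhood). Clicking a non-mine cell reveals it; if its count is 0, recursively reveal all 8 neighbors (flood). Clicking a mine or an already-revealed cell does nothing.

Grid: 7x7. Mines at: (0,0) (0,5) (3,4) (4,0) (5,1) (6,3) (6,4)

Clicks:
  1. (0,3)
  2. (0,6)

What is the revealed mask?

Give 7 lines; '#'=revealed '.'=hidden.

Click 1 (0,3) count=0: revealed 21 new [(0,1) (0,2) (0,3) (0,4) (1,0) (1,1) (1,2) (1,3) (1,4) (2,0) (2,1) (2,2) (2,3) (2,4) (3,0) (3,1) (3,2) (3,3) (4,1) (4,2) (4,3)] -> total=21
Click 2 (0,6) count=1: revealed 1 new [(0,6)] -> total=22

Answer: .####.#
#####..
#####..
####...
.###...
.......
.......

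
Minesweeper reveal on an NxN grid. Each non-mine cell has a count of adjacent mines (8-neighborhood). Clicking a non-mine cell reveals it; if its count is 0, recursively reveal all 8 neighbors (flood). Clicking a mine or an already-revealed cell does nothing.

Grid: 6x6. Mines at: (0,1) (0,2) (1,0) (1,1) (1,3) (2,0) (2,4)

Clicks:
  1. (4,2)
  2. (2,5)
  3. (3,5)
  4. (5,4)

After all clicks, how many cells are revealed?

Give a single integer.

Click 1 (4,2) count=0: revealed 21 new [(2,1) (2,2) (2,3) (3,0) (3,1) (3,2) (3,3) (3,4) (3,5) (4,0) (4,1) (4,2) (4,3) (4,4) (4,5) (5,0) (5,1) (5,2) (5,3) (5,4) (5,5)] -> total=21
Click 2 (2,5) count=1: revealed 1 new [(2,5)] -> total=22
Click 3 (3,5) count=1: revealed 0 new [(none)] -> total=22
Click 4 (5,4) count=0: revealed 0 new [(none)] -> total=22

Answer: 22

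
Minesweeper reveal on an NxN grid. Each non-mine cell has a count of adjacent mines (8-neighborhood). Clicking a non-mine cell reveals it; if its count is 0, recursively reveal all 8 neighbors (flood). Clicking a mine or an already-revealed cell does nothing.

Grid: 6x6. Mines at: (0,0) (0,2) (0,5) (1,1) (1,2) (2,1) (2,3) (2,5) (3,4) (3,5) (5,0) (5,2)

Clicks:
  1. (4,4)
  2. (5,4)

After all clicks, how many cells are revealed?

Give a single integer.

Click 1 (4,4) count=2: revealed 1 new [(4,4)] -> total=1
Click 2 (5,4) count=0: revealed 5 new [(4,3) (4,5) (5,3) (5,4) (5,5)] -> total=6

Answer: 6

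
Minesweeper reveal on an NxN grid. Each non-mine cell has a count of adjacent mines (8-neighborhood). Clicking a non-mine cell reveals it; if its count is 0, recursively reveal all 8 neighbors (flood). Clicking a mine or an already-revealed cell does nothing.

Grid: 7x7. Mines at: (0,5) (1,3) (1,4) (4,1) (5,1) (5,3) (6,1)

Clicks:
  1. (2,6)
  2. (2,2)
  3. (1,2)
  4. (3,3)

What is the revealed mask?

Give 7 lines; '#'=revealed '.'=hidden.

Answer: .......
..#..##
..#####
..#####
..#####
....###
....###

Derivation:
Click 1 (2,6) count=0: revealed 23 new [(1,5) (1,6) (2,2) (2,3) (2,4) (2,5) (2,6) (3,2) (3,3) (3,4) (3,5) (3,6) (4,2) (4,3) (4,4) (4,5) (4,6) (5,4) (5,5) (5,6) (6,4) (6,5) (6,6)] -> total=23
Click 2 (2,2) count=1: revealed 0 new [(none)] -> total=23
Click 3 (1,2) count=1: revealed 1 new [(1,2)] -> total=24
Click 4 (3,3) count=0: revealed 0 new [(none)] -> total=24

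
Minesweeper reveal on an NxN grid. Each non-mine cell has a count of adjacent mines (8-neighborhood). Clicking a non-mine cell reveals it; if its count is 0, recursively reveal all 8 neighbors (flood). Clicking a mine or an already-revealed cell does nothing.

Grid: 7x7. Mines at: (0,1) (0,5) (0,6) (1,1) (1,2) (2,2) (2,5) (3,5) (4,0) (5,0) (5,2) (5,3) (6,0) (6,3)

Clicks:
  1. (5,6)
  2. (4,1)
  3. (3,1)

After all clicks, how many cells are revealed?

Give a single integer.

Answer: 11

Derivation:
Click 1 (5,6) count=0: revealed 9 new [(4,4) (4,5) (4,6) (5,4) (5,5) (5,6) (6,4) (6,5) (6,6)] -> total=9
Click 2 (4,1) count=3: revealed 1 new [(4,1)] -> total=10
Click 3 (3,1) count=2: revealed 1 new [(3,1)] -> total=11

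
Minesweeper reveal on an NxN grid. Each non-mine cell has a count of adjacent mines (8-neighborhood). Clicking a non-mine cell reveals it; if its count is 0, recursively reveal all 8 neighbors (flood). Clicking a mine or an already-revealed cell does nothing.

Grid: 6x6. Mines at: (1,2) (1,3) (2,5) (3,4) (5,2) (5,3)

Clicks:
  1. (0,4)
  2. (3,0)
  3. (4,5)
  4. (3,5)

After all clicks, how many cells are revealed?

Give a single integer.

Click 1 (0,4) count=1: revealed 1 new [(0,4)] -> total=1
Click 2 (3,0) count=0: revealed 18 new [(0,0) (0,1) (1,0) (1,1) (2,0) (2,1) (2,2) (2,3) (3,0) (3,1) (3,2) (3,3) (4,0) (4,1) (4,2) (4,3) (5,0) (5,1)] -> total=19
Click 3 (4,5) count=1: revealed 1 new [(4,5)] -> total=20
Click 4 (3,5) count=2: revealed 1 new [(3,5)] -> total=21

Answer: 21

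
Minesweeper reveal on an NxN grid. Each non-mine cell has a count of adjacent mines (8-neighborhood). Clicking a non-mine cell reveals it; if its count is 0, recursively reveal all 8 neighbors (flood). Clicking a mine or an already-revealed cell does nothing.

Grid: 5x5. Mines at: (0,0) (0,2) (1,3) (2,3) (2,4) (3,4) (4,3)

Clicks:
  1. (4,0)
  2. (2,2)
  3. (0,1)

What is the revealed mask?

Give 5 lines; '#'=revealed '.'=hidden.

Answer: .#...
###..
###..
###..
###..

Derivation:
Click 1 (4,0) count=0: revealed 12 new [(1,0) (1,1) (1,2) (2,0) (2,1) (2,2) (3,0) (3,1) (3,2) (4,0) (4,1) (4,2)] -> total=12
Click 2 (2,2) count=2: revealed 0 new [(none)] -> total=12
Click 3 (0,1) count=2: revealed 1 new [(0,1)] -> total=13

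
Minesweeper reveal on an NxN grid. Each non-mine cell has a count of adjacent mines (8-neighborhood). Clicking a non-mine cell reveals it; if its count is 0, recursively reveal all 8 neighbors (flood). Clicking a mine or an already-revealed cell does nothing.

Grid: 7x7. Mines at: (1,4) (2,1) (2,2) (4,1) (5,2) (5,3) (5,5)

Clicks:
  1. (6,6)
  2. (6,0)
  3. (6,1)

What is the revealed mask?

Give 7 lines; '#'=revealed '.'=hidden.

Click 1 (6,6) count=1: revealed 1 new [(6,6)] -> total=1
Click 2 (6,0) count=0: revealed 4 new [(5,0) (5,1) (6,0) (6,1)] -> total=5
Click 3 (6,1) count=1: revealed 0 new [(none)] -> total=5

Answer: .......
.......
.......
.......
.......
##.....
##....#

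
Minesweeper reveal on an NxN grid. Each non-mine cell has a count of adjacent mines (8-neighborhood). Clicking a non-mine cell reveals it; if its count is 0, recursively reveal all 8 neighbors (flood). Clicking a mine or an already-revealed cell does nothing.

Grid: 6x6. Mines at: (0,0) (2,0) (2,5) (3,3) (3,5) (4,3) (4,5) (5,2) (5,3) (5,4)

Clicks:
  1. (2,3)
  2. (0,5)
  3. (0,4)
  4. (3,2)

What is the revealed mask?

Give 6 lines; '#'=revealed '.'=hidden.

Answer: .#####
.#####
.####.
..#...
......
......

Derivation:
Click 1 (2,3) count=1: revealed 1 new [(2,3)] -> total=1
Click 2 (0,5) count=0: revealed 13 new [(0,1) (0,2) (0,3) (0,4) (0,5) (1,1) (1,2) (1,3) (1,4) (1,5) (2,1) (2,2) (2,4)] -> total=14
Click 3 (0,4) count=0: revealed 0 new [(none)] -> total=14
Click 4 (3,2) count=2: revealed 1 new [(3,2)] -> total=15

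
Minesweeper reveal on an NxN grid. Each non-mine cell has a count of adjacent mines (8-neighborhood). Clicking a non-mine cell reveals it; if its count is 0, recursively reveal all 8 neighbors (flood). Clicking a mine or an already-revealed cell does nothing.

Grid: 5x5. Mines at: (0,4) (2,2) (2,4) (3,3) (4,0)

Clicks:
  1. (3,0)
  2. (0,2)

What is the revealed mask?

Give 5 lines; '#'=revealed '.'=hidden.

Click 1 (3,0) count=1: revealed 1 new [(3,0)] -> total=1
Click 2 (0,2) count=0: revealed 11 new [(0,0) (0,1) (0,2) (0,3) (1,0) (1,1) (1,2) (1,3) (2,0) (2,1) (3,1)] -> total=12

Answer: ####.
####.
##...
##...
.....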